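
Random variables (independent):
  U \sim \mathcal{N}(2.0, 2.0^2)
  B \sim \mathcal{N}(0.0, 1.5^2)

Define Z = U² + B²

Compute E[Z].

E[Z] = E[U²] + E[B²]
E[U²] = Var(U) + E[U]² = 4 + 4 = 8
E[B²] = Var(B) + E[B]² = 2.25 + 0 = 2.25
E[Z] = 8 + 2.25 = 10.25

10.25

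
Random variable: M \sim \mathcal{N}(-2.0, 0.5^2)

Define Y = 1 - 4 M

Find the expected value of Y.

For Y = -4M + 1:
E[Y] = -4 * E[M] + 1
E[M] = -2.0 = -2
E[Y] = -4 * (-2) + 1 = 9

9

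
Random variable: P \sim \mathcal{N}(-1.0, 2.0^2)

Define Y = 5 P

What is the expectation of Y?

For Y = 5P:
E[Y] = 5 * E[P]
E[P] = -1.0 = -1
E[Y] = 5 * (-1) = -5

-5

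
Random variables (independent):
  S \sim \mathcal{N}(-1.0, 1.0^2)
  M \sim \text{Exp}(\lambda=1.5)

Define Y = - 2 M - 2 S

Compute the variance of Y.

For independent RVs: Var(aX + bY) = a²Var(X) + b²Var(Y)
Var(S) = 1
Var(M) = 0.44444444
Var(Y) = (-2)²*1 + (-2)²*0.44444444
= 4*1 + 4*0.44444444 = 5.7777778

5.7777778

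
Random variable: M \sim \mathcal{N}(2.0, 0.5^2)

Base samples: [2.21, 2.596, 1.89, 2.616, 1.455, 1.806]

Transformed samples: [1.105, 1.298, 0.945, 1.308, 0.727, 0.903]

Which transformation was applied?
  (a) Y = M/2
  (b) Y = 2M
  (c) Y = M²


Checking option (a) Y = M/2:
  M = 2.21 -> Y = 1.105 ✓
  M = 2.596 -> Y = 1.298 ✓
  M = 1.89 -> Y = 0.945 ✓
All samples match this transformation.

(a) M/2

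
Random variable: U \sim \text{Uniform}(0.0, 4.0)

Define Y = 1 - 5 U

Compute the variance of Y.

For Y = aU + b: Var(Y) = a² * Var(U)
Var(U) = (4 - 0)^2/12 = 1.3333333
Var(Y) = (-5)² * 1.3333333 = 25 * 1.3333333 = 33.333333

33.333333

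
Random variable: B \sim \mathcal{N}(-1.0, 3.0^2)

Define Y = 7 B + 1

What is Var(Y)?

For Y = aB + b: Var(Y) = a² * Var(B)
Var(B) = 3.0^2 = 9
Var(Y) = 7² * 9 = 49 * 9 = 441

441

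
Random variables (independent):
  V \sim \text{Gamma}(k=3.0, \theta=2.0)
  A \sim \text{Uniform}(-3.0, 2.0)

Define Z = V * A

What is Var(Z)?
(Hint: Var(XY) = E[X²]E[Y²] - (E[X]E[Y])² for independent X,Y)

Var(XY) = E[X²]E[Y²] - (E[X]E[Y])²
E[V] = 6, Var(V) = 12
E[A] = -0.5, Var(A) = 2.0833333
E[V²] = 12 + 6² = 48
E[A²] = 2.0833333 + (-0.5)² = 2.3333333
Var(Z) = 48*2.3333333 - (6*(-0.5))²
= 112 - 9 = 103

103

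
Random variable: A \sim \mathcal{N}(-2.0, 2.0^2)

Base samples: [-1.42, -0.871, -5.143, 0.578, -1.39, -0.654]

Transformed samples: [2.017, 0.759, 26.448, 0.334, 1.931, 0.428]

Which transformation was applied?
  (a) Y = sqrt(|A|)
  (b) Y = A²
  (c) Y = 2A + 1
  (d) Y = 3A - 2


Checking option (b) Y = A²:
  A = -1.42 -> Y = 2.017 ✓
  A = -0.871 -> Y = 0.759 ✓
  A = -5.143 -> Y = 26.448 ✓
All samples match this transformation.

(b) A²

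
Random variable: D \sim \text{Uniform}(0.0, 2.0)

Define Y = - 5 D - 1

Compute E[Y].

For Y = -5D - 1:
E[Y] = -5 * E[D] - 1
E[D] = (0 + 2)/2 = 1
E[Y] = -5 * 1 - 1 = -6

-6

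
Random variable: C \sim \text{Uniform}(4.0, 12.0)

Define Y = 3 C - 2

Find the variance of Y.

For Y = aC + b: Var(Y) = a² * Var(C)
Var(C) = (12 - 4)^2/12 = 5.3333333
Var(Y) = 3² * 5.3333333 = 9 * 5.3333333 = 48

48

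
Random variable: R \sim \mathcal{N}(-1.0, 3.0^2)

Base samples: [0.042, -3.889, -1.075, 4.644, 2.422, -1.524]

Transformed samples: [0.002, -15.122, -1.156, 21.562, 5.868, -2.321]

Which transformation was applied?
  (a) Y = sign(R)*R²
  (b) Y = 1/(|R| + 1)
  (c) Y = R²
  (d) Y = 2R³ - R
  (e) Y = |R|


Checking option (a) Y = sign(R)*R²:
  R = 0.042 -> Y = 0.002 ✓
  R = -3.889 -> Y = -15.122 ✓
  R = -1.075 -> Y = -1.156 ✓
All samples match this transformation.

(a) sign(R)*R²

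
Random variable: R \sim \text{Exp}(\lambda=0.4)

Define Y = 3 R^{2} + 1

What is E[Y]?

E[Y] = 3*E[R²] + 1
E[R] = 2.5
E[R²] = Var(R) + (E[R])² = 6.25 + 6.25 = 12.5
E[Y] = 3*12.5 + 1 = 38.5

38.5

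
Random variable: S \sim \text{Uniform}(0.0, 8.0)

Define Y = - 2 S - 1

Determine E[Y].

For Y = -2S - 1:
E[Y] = -2 * E[S] - 1
E[S] = (0 + 8)/2 = 4
E[Y] = -2 * 4 - 1 = -9

-9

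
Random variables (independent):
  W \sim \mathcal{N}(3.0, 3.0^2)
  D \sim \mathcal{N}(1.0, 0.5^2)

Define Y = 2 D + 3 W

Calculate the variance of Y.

For independent RVs: Var(aX + bY) = a²Var(X) + b²Var(Y)
Var(W) = 9
Var(D) = 0.25
Var(Y) = 3²*9 + 2²*0.25
= 9*9 + 4*0.25 = 82

82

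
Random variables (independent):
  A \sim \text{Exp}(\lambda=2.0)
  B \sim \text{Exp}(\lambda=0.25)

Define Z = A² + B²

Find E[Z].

E[Z] = E[A²] + E[B²]
E[A²] = Var(A) + E[A]² = 0.25 + 0.25 = 0.5
E[B²] = Var(B) + E[B]² = 16 + 16 = 32
E[Z] = 0.5 + 32 = 32.5

32.5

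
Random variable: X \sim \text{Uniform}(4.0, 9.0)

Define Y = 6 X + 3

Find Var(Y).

For Y = aX + b: Var(Y) = a² * Var(X)
Var(X) = (9 - 4)^2/12 = 2.0833333
Var(Y) = 6² * 2.0833333 = 36 * 2.0833333 = 75

75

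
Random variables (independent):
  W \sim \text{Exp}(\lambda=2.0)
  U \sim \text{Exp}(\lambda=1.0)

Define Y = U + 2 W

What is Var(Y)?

For independent RVs: Var(aX + bY) = a²Var(X) + b²Var(Y)
Var(W) = 0.25
Var(U) = 1
Var(Y) = 2²*0.25 + 1²*1
= 4*0.25 + 1*1 = 2

2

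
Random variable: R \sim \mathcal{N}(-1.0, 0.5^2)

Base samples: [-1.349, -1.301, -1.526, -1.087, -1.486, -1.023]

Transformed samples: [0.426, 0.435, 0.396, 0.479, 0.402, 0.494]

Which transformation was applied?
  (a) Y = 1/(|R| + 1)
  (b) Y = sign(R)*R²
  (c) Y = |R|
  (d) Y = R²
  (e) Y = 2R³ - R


Checking option (a) Y = 1/(|R| + 1):
  R = -1.349 -> Y = 0.426 ✓
  R = -1.301 -> Y = 0.435 ✓
  R = -1.526 -> Y = 0.396 ✓
All samples match this transformation.

(a) 1/(|R| + 1)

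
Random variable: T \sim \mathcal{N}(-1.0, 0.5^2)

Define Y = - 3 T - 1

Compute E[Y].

For Y = -3T - 1:
E[Y] = -3 * E[T] - 1
E[T] = -1.0 = -1
E[Y] = -3 * (-1) - 1 = 2

2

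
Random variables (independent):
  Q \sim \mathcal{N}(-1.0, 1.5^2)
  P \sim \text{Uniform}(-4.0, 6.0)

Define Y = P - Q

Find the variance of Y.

For independent RVs: Var(aX + bY) = a²Var(X) + b²Var(Y)
Var(Q) = 2.25
Var(P) = 8.3333333
Var(Y) = (-1)²*2.25 + 1²*8.3333333
= 1*2.25 + 1*8.3333333 = 10.583333

10.583333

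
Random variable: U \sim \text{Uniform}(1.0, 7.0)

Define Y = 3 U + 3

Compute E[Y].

For Y = 3U + 3:
E[Y] = 3 * E[U] + 3
E[U] = (1 + 7)/2 = 4
E[Y] = 3 * 4 + 3 = 15

15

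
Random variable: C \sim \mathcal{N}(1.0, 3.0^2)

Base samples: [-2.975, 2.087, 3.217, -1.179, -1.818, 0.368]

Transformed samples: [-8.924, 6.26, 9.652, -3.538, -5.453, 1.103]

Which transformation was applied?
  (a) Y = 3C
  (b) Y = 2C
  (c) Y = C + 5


Checking option (a) Y = 3C:
  C = -2.975 -> Y = -8.924 ✓
  C = 2.087 -> Y = 6.26 ✓
  C = 3.217 -> Y = 9.652 ✓
All samples match this transformation.

(a) 3C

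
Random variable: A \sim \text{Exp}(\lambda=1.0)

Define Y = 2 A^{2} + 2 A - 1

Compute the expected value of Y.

E[Y] = 2*E[A²] + 2*E[A] - 1
E[A] = 1
E[A²] = Var(A) + (E[A])² = 1 + 1 = 2
E[Y] = 2*2 + 2*1 - 1 = 5

5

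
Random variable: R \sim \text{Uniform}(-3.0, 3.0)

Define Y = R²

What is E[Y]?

E[R²] = Var(R) + (E[R])² = 3 + 0 = 3

3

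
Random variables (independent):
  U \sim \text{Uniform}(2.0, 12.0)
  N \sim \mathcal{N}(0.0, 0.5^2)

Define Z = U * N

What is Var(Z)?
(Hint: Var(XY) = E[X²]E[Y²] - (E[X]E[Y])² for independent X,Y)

Var(XY) = E[X²]E[Y²] - (E[X]E[Y])²
E[U] = 7, Var(U) = 8.3333333
E[N] = 0, Var(N) = 0.25
E[U²] = 8.3333333 + 7² = 57.333333
E[N²] = 0.25 + 0² = 0.25
Var(Z) = 57.333333*0.25 - (7*0)²
= 14.333333 - 0 = 14.333333

14.333333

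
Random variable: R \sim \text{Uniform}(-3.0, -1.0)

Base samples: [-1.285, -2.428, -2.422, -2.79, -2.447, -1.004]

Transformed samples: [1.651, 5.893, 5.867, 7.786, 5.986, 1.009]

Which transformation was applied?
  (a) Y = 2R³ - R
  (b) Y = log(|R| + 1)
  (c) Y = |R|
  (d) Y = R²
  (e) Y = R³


Checking option (d) Y = R²:
  R = -1.285 -> Y = 1.651 ✓
  R = -2.428 -> Y = 5.893 ✓
  R = -2.422 -> Y = 5.867 ✓
All samples match this transformation.

(d) R²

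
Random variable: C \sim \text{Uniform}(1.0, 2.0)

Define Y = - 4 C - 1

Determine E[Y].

For Y = -4C - 1:
E[Y] = -4 * E[C] - 1
E[C] = (1 + 2)/2 = 1.5
E[Y] = -4 * 1.5 - 1 = -7

-7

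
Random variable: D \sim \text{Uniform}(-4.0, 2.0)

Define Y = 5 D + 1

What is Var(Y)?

For Y = aD + b: Var(Y) = a² * Var(D)
Var(D) = (2 + 4)^2/12 = 3
Var(Y) = 5² * 3 = 25 * 3 = 75

75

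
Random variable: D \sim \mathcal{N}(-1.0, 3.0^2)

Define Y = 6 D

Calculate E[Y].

For Y = 6D:
E[Y] = 6 * E[D]
E[D] = -1.0 = -1
E[Y] = 6 * (-1) = -6

-6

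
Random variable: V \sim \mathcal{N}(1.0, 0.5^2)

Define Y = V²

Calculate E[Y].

Using E[X²] = Var(X) + (E[X])²:
E[V] = 1
Var(V) = 0.5^2 = 0.25
E[V²] = 0.25 + 1² = 0.25 + 1 = 1.25

1.25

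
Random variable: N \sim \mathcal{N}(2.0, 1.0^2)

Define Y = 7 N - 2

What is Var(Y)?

For Y = aN + b: Var(Y) = a² * Var(N)
Var(N) = 1.0^2 = 1
Var(Y) = 7² * 1 = 49 * 1 = 49

49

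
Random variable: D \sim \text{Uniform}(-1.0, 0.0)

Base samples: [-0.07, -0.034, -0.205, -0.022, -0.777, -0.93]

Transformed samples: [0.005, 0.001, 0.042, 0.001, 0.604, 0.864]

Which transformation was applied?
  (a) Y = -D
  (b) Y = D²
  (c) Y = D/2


Checking option (b) Y = D²:
  D = -0.07 -> Y = 0.005 ✓
  D = -0.034 -> Y = 0.001 ✓
  D = -0.205 -> Y = 0.042 ✓
All samples match this transformation.

(b) D²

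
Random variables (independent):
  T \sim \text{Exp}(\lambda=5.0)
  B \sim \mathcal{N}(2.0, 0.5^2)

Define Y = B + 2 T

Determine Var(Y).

For independent RVs: Var(aX + bY) = a²Var(X) + b²Var(Y)
Var(T) = 0.04
Var(B) = 0.25
Var(Y) = 2²*0.04 + 1²*0.25
= 4*0.04 + 1*0.25 = 0.41

0.41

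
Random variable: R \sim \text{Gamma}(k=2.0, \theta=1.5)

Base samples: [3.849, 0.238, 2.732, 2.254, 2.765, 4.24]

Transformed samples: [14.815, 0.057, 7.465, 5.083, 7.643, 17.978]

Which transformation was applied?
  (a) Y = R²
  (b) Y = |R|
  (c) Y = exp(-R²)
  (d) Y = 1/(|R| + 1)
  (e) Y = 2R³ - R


Checking option (a) Y = R²:
  R = 3.849 -> Y = 14.815 ✓
  R = 0.238 -> Y = 0.057 ✓
  R = 2.732 -> Y = 7.465 ✓
All samples match this transformation.

(a) R²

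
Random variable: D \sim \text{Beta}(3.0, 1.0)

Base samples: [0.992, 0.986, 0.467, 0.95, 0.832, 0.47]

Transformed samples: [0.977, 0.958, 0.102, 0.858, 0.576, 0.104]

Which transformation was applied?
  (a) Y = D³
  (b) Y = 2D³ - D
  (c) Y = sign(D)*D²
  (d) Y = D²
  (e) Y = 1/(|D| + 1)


Checking option (a) Y = D³:
  D = 0.992 -> Y = 0.977 ✓
  D = 0.986 -> Y = 0.958 ✓
  D = 0.467 -> Y = 0.102 ✓
All samples match this transformation.

(a) D³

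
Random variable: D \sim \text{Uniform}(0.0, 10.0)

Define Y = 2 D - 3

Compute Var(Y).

For Y = aD + b: Var(Y) = a² * Var(D)
Var(D) = (10 - 0)^2/12 = 8.3333333
Var(Y) = 2² * 8.3333333 = 4 * 8.3333333 = 33.333333

33.333333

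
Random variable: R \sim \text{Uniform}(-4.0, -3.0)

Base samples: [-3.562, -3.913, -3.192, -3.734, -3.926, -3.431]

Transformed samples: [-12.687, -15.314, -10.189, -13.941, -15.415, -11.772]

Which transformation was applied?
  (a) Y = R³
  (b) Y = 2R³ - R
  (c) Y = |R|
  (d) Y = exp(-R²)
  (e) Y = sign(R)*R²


Checking option (e) Y = sign(R)*R²:
  R = -3.562 -> Y = -12.687 ✓
  R = -3.913 -> Y = -15.314 ✓
  R = -3.192 -> Y = -10.189 ✓
All samples match this transformation.

(e) sign(R)*R²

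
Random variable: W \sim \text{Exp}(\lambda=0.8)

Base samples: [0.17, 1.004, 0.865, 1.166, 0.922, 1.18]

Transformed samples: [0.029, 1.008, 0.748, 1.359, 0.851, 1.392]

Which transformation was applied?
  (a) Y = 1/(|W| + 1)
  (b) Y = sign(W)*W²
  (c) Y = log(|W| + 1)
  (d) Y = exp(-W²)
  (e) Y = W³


Checking option (b) Y = sign(W)*W²:
  W = 0.17 -> Y = 0.029 ✓
  W = 1.004 -> Y = 1.008 ✓
  W = 0.865 -> Y = 0.748 ✓
All samples match this transformation.

(b) sign(W)*W²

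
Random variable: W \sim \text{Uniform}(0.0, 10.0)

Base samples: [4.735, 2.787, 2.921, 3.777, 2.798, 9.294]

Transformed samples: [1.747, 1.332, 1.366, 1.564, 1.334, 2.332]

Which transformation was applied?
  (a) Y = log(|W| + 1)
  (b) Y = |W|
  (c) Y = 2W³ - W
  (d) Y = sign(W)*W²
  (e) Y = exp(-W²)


Checking option (a) Y = log(|W| + 1):
  W = 4.735 -> Y = 1.747 ✓
  W = 2.787 -> Y = 1.332 ✓
  W = 2.921 -> Y = 1.366 ✓
All samples match this transformation.

(a) log(|W| + 1)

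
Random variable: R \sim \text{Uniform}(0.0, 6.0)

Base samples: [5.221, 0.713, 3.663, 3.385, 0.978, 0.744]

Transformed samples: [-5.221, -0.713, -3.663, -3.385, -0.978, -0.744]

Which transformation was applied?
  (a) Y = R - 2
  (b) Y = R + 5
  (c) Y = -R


Checking option (c) Y = -R:
  R = 5.221 -> Y = -5.221 ✓
  R = 0.713 -> Y = -0.713 ✓
  R = 3.663 -> Y = -3.663 ✓
All samples match this transformation.

(c) -R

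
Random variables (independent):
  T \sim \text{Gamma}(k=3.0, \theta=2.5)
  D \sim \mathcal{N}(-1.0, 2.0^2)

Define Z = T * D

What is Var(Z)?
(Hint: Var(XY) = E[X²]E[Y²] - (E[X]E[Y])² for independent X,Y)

Var(XY) = E[X²]E[Y²] - (E[X]E[Y])²
E[T] = 7.5, Var(T) = 18.75
E[D] = -1, Var(D) = 4
E[T²] = 18.75 + 7.5² = 75
E[D²] = 4 + (-1)² = 5
Var(Z) = 75*5 - (7.5*(-1))²
= 375 - 56.25 = 318.75

318.75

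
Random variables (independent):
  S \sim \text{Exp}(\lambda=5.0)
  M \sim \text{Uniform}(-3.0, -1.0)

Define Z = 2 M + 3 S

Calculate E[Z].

E[Z] = 3*E[S] + 2*E[M]
E[S] = 0.2
E[M] = -2
E[Z] = 3*0.2 + 2*(-2) = -3.4

-3.4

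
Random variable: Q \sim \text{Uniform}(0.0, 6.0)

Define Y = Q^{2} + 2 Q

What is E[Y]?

E[Y] = 1*E[Q²] + 2*E[Q]
E[Q] = 3
E[Q²] = Var(Q) + (E[Q])² = 3 + 9 = 12
E[Y] = 1*12 + 2*3 = 18

18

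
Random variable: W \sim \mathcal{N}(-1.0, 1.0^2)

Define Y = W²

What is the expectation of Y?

E[W²] = Var(W) + (E[W])² = 1 + 1 = 2

2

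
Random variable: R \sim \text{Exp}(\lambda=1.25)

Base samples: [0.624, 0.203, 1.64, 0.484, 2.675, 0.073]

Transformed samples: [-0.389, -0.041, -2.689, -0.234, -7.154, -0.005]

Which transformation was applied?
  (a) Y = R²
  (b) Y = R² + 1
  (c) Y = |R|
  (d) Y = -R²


Checking option (d) Y = -R²:
  R = 0.624 -> Y = -0.389 ✓
  R = 0.203 -> Y = -0.041 ✓
  R = 1.64 -> Y = -2.689 ✓
All samples match this transformation.

(d) -R²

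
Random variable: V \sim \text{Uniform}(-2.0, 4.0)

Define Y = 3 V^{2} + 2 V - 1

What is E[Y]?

E[Y] = 3*E[V²] + 2*E[V] - 1
E[V] = 1
E[V²] = Var(V) + (E[V])² = 3 + 1 = 4
E[Y] = 3*4 + 2*1 - 1 = 13

13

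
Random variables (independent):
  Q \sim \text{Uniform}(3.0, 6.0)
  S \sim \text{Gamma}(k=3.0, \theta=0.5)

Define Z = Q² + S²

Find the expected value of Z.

E[Z] = E[Q²] + E[S²]
E[Q²] = Var(Q) + E[Q]² = 0.75 + 20.25 = 21
E[S²] = Var(S) + E[S]² = 0.75 + 2.25 = 3
E[Z] = 21 + 3 = 24

24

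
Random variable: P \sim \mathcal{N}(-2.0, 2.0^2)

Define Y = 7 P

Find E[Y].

For Y = 7P:
E[Y] = 7 * E[P]
E[P] = -2.0 = -2
E[Y] = 7 * (-2) = -14

-14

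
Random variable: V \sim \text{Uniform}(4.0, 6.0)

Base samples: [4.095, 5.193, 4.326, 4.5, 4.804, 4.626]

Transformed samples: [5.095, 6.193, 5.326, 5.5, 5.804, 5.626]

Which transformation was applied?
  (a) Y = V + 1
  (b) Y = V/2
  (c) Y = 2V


Checking option (a) Y = V + 1:
  V = 4.095 -> Y = 5.095 ✓
  V = 5.193 -> Y = 6.193 ✓
  V = 4.326 -> Y = 5.326 ✓
All samples match this transformation.

(a) V + 1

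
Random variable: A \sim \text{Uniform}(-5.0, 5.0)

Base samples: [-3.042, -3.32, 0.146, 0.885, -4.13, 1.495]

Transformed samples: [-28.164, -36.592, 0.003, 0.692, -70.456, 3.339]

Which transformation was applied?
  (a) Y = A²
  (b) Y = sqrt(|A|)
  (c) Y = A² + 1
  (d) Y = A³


Checking option (d) Y = A³:
  A = -3.042 -> Y = -28.164 ✓
  A = -3.32 -> Y = -36.592 ✓
  A = 0.146 -> Y = 0.003 ✓
All samples match this transformation.

(d) A³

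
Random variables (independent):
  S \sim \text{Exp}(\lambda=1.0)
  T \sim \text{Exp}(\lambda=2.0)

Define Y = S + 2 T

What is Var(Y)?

For independent RVs: Var(aX + bY) = a²Var(X) + b²Var(Y)
Var(S) = 1
Var(T) = 0.25
Var(Y) = 1²*1 + 2²*0.25
= 1*1 + 4*0.25 = 2

2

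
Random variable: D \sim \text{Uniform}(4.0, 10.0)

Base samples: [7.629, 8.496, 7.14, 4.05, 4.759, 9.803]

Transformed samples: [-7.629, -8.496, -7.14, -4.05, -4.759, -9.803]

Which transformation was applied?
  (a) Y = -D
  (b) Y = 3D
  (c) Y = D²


Checking option (a) Y = -D:
  D = 7.629 -> Y = -7.629 ✓
  D = 8.496 -> Y = -8.496 ✓
  D = 7.14 -> Y = -7.14 ✓
All samples match this transformation.

(a) -D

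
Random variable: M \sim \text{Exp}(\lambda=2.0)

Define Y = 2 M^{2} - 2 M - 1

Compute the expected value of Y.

E[Y] = 2*E[M²] - 2*E[M] - 1
E[M] = 0.5
E[M²] = Var(M) + (E[M])² = 0.25 + 0.25 = 0.5
E[Y] = 2*0.5 - 2*0.5 - 1 = -1

-1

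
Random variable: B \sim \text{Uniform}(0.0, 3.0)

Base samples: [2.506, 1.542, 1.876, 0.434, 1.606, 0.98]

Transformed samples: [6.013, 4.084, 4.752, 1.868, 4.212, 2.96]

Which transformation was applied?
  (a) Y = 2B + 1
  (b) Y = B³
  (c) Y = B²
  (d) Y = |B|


Checking option (a) Y = 2B + 1:
  B = 2.506 -> Y = 6.013 ✓
  B = 1.542 -> Y = 4.084 ✓
  B = 1.876 -> Y = 4.752 ✓
All samples match this transformation.

(a) 2B + 1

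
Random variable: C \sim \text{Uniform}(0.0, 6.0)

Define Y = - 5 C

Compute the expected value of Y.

For Y = -5C:
E[Y] = -5 * E[C]
E[C] = (0 + 6)/2 = 3
E[Y] = -5 * 3 = -15

-15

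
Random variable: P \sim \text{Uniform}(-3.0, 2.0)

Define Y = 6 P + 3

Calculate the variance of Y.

For Y = aP + b: Var(Y) = a² * Var(P)
Var(P) = (2 + 3)^2/12 = 2.0833333
Var(Y) = 6² * 2.0833333 = 36 * 2.0833333 = 75

75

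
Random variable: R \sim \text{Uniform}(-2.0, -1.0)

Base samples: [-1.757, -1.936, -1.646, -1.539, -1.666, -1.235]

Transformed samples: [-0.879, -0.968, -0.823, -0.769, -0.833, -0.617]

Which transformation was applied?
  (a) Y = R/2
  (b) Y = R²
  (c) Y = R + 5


Checking option (a) Y = R/2:
  R = -1.757 -> Y = -0.879 ✓
  R = -1.936 -> Y = -0.968 ✓
  R = -1.646 -> Y = -0.823 ✓
All samples match this transformation.

(a) R/2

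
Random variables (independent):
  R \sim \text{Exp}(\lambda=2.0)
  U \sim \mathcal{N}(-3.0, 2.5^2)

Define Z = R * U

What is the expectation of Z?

For independent RVs: E[XY] = E[X]*E[Y]
E[R] = 0.5
E[U] = -3
E[Z] = 0.5 * (-3) = -1.5

-1.5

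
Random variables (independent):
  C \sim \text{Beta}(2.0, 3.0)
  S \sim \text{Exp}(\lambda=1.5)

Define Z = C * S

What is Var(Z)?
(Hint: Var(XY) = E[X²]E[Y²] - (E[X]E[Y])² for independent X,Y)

Var(XY) = E[X²]E[Y²] - (E[X]E[Y])²
E[C] = 0.4, Var(C) = 0.04
E[S] = 0.66666667, Var(S) = 0.44444444
E[C²] = 0.04 + 0.4² = 0.2
E[S²] = 0.44444444 + 0.66666667² = 0.88888889
Var(Z) = 0.2*0.88888889 - (0.4*0.66666667)²
= 0.17777778 - 0.071111111 = 0.10666667

0.10666667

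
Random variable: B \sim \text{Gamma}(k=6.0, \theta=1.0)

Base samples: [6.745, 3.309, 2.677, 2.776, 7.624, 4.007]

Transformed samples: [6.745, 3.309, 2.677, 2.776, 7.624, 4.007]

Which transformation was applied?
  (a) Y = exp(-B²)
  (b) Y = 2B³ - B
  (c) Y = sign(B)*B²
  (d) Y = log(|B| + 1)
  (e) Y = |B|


Checking option (e) Y = |B|:
  B = 6.745 -> Y = 6.745 ✓
  B = 3.309 -> Y = 3.309 ✓
  B = 2.677 -> Y = 2.677 ✓
All samples match this transformation.

(e) |B|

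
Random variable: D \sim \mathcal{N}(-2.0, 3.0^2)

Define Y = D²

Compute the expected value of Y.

Using E[X²] = Var(X) + (E[X])²:
E[D] = -2
Var(D) = 3.0^2 = 9
E[D²] = 9 + (-2)² = 9 + 4 = 13

13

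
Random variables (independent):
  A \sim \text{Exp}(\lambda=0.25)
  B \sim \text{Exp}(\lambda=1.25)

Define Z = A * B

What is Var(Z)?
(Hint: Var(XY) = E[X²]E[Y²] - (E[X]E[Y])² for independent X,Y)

Var(XY) = E[X²]E[Y²] - (E[X]E[Y])²
E[A] = 4, Var(A) = 16
E[B] = 0.8, Var(B) = 0.64
E[A²] = 16 + 4² = 32
E[B²] = 0.64 + 0.8² = 1.28
Var(Z) = 32*1.28 - (4*0.8)²
= 40.96 - 10.24 = 30.72

30.72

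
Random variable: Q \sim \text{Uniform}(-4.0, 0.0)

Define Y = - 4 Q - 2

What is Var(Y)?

For Y = aQ + b: Var(Y) = a² * Var(Q)
Var(Q) = (0 + 4)^2/12 = 1.3333333
Var(Y) = (-4)² * 1.3333333 = 16 * 1.3333333 = 21.333333

21.333333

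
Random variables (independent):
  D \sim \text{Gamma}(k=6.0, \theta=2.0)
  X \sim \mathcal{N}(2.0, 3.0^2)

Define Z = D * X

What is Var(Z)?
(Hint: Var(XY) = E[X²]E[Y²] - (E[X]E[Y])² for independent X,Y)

Var(XY) = E[X²]E[Y²] - (E[X]E[Y])²
E[D] = 12, Var(D) = 24
E[X] = 2, Var(X) = 9
E[D²] = 24 + 12² = 168
E[X²] = 9 + 2² = 13
Var(Z) = 168*13 - (12*2)²
= 2184 - 576 = 1608

1608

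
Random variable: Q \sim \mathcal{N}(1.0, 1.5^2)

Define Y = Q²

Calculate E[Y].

Using E[X²] = Var(X) + (E[X])²:
E[Q] = 1
Var(Q) = 1.5^2 = 2.25
E[Q²] = 2.25 + 1² = 2.25 + 1 = 3.25

3.25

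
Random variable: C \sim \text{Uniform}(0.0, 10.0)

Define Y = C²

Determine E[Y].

Using E[X²] = Var(X) + (E[X])²:
E[C] = 5
Var(C) = (10 - 0)^2/12 = 8.3333333
E[C²] = 8.3333333 + 5² = 8.3333333 + 25 = 33.333333

33.333333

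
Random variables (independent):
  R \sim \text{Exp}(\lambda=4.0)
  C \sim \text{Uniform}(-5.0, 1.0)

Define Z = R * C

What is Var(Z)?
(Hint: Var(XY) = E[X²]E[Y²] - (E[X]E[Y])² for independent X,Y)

Var(XY) = E[X²]E[Y²] - (E[X]E[Y])²
E[R] = 0.25, Var(R) = 0.0625
E[C] = -2, Var(C) = 3
E[R²] = 0.0625 + 0.25² = 0.125
E[C²] = 3 + (-2)² = 7
Var(Z) = 0.125*7 - (0.25*(-2))²
= 0.875 - 0.25 = 0.625

0.625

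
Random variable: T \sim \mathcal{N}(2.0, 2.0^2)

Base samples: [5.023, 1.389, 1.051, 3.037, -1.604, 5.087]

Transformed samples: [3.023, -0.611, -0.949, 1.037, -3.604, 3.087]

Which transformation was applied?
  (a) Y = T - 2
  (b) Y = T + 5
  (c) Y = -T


Checking option (a) Y = T - 2:
  T = 5.023 -> Y = 3.023 ✓
  T = 1.389 -> Y = -0.611 ✓
  T = 1.051 -> Y = -0.949 ✓
All samples match this transformation.

(a) T - 2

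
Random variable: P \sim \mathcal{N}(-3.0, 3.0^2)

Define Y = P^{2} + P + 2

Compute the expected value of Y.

E[Y] = 1*E[P²] + 1*E[P] + 2
E[P] = -3
E[P²] = Var(P) + (E[P])² = 9 + 9 = 18
E[Y] = 1*18 + 1*(-3) + 2 = 17

17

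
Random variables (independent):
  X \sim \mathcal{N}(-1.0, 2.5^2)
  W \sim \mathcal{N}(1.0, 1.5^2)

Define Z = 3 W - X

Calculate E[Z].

E[Z] = -1*E[X] + 3*E[W]
E[X] = -1
E[W] = 1
E[Z] = -1*(-1) + 3*1 = 4

4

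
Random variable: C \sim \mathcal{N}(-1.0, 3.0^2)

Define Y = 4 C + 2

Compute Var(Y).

For Y = aC + b: Var(Y) = a² * Var(C)
Var(C) = 3.0^2 = 9
Var(Y) = 4² * 9 = 16 * 9 = 144

144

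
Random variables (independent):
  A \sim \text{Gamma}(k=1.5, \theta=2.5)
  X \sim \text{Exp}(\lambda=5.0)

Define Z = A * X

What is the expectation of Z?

For independent RVs: E[XY] = E[X]*E[Y]
E[A] = 3.75
E[X] = 0.2
E[Z] = 3.75 * 0.2 = 0.75

0.75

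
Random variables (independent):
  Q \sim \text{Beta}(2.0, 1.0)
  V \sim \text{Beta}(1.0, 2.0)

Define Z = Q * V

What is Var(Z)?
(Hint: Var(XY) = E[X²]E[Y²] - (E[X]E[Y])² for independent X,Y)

Var(XY) = E[X²]E[Y²] - (E[X]E[Y])²
E[Q] = 0.66666667, Var(Q) = 0.055555556
E[V] = 0.33333333, Var(V) = 0.055555556
E[Q²] = 0.055555556 + 0.66666667² = 0.5
E[V²] = 0.055555556 + 0.33333333² = 0.16666667
Var(Z) = 0.5*0.16666667 - (0.66666667*0.33333333)²
= 0.083333333 - 0.049382716 = 0.033950617

0.033950617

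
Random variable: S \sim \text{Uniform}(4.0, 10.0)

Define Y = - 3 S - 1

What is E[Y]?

For Y = -3S - 1:
E[Y] = -3 * E[S] - 1
E[S] = (4 + 10)/2 = 7
E[Y] = -3 * 7 - 1 = -22

-22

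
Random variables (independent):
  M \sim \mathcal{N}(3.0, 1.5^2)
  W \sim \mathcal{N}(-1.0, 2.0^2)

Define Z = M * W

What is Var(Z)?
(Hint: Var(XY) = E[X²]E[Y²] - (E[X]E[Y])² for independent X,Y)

Var(XY) = E[X²]E[Y²] - (E[X]E[Y])²
E[M] = 3, Var(M) = 2.25
E[W] = -1, Var(W) = 4
E[M²] = 2.25 + 3² = 11.25
E[W²] = 4 + (-1)² = 5
Var(Z) = 11.25*5 - (3*(-1))²
= 56.25 - 9 = 47.25

47.25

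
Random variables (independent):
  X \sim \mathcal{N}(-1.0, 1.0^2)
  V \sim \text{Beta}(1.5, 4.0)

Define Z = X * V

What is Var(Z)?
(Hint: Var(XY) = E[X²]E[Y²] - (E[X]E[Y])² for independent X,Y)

Var(XY) = E[X²]E[Y²] - (E[X]E[Y])²
E[X] = -1, Var(X) = 1
E[V] = 0.27272727, Var(V) = 0.03051494
E[X²] = 1 + (-1)² = 2
E[V²] = 0.03051494 + 0.27272727² = 0.1048951
Var(Z) = 2*0.1048951 - (-1*0.27272727)²
= 0.20979021 - 0.074380165 = 0.13541004

0.13541004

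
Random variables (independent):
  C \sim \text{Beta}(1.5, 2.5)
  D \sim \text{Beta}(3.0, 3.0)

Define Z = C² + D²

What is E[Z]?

E[Z] = E[C²] + E[D²]
E[C²] = Var(C) + E[C]² = 0.046875 + 0.140625 = 0.1875
E[D²] = Var(D) + E[D]² = 0.035714286 + 0.25 = 0.28571429
E[Z] = 0.1875 + 0.28571429 = 0.47321429

0.47321429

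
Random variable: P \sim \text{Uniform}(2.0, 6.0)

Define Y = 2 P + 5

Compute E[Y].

For Y = 2P + 5:
E[Y] = 2 * E[P] + 5
E[P] = (2 + 6)/2 = 4
E[Y] = 2 * 4 + 5 = 13

13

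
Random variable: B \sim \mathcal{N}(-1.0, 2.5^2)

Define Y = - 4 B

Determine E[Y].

For Y = -4B:
E[Y] = -4 * E[B]
E[B] = -1.0 = -1
E[Y] = -4 * (-1) = 4

4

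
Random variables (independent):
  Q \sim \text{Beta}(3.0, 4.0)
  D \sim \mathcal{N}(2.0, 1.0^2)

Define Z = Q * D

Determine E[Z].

For independent RVs: E[XY] = E[X]*E[Y]
E[Q] = 0.42857143
E[D] = 2
E[Z] = 0.42857143 * 2 = 0.85714286

0.85714286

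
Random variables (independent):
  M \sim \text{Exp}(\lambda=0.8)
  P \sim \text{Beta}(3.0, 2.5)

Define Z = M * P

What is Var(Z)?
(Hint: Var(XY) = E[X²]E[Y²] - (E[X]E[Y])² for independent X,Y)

Var(XY) = E[X²]E[Y²] - (E[X]E[Y])²
E[M] = 1.25, Var(M) = 1.5625
E[P] = 0.54545455, Var(P) = 0.038143675
E[M²] = 1.5625 + 1.25² = 3.125
E[P²] = 0.038143675 + 0.54545455² = 0.33566434
Var(Z) = 3.125*0.33566434 - (1.25*0.54545455)²
= 1.048951 - 0.46487603 = 0.58407502

0.58407502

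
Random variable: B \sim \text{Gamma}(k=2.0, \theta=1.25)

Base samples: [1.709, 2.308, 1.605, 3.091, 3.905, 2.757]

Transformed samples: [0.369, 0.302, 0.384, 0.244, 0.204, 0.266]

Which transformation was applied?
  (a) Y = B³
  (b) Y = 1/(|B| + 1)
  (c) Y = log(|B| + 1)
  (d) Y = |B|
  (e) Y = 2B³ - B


Checking option (b) Y = 1/(|B| + 1):
  B = 1.709 -> Y = 0.369 ✓
  B = 2.308 -> Y = 0.302 ✓
  B = 1.605 -> Y = 0.384 ✓
All samples match this transformation.

(b) 1/(|B| + 1)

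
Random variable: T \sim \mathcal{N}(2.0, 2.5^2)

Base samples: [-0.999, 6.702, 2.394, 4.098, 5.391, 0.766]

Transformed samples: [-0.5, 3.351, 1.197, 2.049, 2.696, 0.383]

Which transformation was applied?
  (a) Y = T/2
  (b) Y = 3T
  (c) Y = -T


Checking option (a) Y = T/2:
  T = -0.999 -> Y = -0.5 ✓
  T = 6.702 -> Y = 3.351 ✓
  T = 2.394 -> Y = 1.197 ✓
All samples match this transformation.

(a) T/2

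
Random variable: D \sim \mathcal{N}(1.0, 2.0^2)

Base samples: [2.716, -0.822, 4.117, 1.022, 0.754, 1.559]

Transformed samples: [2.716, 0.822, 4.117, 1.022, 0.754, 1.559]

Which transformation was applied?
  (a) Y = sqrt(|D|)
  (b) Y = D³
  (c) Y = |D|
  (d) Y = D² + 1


Checking option (c) Y = |D|:
  D = 2.716 -> Y = 2.716 ✓
  D = -0.822 -> Y = 0.822 ✓
  D = 4.117 -> Y = 4.117 ✓
All samples match this transformation.

(c) |D|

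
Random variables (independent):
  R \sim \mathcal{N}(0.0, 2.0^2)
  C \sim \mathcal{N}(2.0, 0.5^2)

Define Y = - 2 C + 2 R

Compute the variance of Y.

For independent RVs: Var(aX + bY) = a²Var(X) + b²Var(Y)
Var(R) = 4
Var(C) = 0.25
Var(Y) = 2²*4 + (-2)²*0.25
= 4*4 + 4*0.25 = 17

17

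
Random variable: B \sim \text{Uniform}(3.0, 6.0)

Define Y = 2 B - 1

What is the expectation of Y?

For Y = 2B - 1:
E[Y] = 2 * E[B] - 1
E[B] = (3 + 6)/2 = 4.5
E[Y] = 2 * 4.5 - 1 = 8

8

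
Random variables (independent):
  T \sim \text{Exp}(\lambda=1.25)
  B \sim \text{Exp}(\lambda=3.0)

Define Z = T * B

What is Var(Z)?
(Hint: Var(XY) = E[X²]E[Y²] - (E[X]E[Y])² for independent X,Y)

Var(XY) = E[X²]E[Y²] - (E[X]E[Y])²
E[T] = 0.8, Var(T) = 0.64
E[B] = 0.33333333, Var(B) = 0.11111111
E[T²] = 0.64 + 0.8² = 1.28
E[B²] = 0.11111111 + 0.33333333² = 0.22222222
Var(Z) = 1.28*0.22222222 - (0.8*0.33333333)²
= 0.28444444 - 0.071111111 = 0.21333333

0.21333333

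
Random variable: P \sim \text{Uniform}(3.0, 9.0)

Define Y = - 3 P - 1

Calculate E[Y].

For Y = -3P - 1:
E[Y] = -3 * E[P] - 1
E[P] = (3 + 9)/2 = 6
E[Y] = -3 * 6 - 1 = -19

-19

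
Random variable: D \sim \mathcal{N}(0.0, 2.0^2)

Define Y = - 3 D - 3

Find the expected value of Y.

For Y = -3D - 3:
E[Y] = -3 * E[D] - 3
E[D] = 0.0 = 0
E[Y] = -3 * 0 - 3 = -3

-3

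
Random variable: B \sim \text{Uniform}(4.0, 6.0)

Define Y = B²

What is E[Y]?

Using E[X²] = Var(X) + (E[X])²:
E[B] = 5
Var(B) = (6 - 4)^2/12 = 0.33333333
E[B²] = 0.33333333 + 5² = 0.33333333 + 25 = 25.333333

25.333333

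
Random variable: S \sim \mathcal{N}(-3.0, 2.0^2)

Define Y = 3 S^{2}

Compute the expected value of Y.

E[Y] = 3*E[S²]
E[S] = -3
E[S²] = Var(S) + (E[S])² = 4 + 9 = 13
E[Y] = 3*13 = 39

39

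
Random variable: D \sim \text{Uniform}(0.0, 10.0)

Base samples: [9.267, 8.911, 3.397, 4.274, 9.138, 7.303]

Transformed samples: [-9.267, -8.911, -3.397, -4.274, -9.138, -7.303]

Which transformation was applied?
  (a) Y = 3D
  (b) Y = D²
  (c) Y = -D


Checking option (c) Y = -D:
  D = 9.267 -> Y = -9.267 ✓
  D = 8.911 -> Y = -8.911 ✓
  D = 3.397 -> Y = -3.397 ✓
All samples match this transformation.

(c) -D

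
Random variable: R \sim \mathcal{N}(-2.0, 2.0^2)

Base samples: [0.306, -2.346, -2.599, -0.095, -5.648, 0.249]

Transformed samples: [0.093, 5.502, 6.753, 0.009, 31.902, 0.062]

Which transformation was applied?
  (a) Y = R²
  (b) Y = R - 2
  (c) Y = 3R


Checking option (a) Y = R²:
  R = 0.306 -> Y = 0.093 ✓
  R = -2.346 -> Y = 5.502 ✓
  R = -2.599 -> Y = 6.753 ✓
All samples match this transformation.

(a) R²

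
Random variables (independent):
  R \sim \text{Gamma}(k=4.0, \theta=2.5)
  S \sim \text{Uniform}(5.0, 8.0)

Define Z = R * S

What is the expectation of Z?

For independent RVs: E[XY] = E[X]*E[Y]
E[R] = 10
E[S] = 6.5
E[Z] = 10 * 6.5 = 65

65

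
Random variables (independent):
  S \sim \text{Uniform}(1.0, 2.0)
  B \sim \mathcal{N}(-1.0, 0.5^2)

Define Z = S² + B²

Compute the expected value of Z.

E[Z] = E[S²] + E[B²]
E[S²] = Var(S) + E[S]² = 0.083333333 + 2.25 = 2.3333333
E[B²] = Var(B) + E[B]² = 0.25 + 1 = 1.25
E[Z] = 2.3333333 + 1.25 = 3.5833333

3.5833333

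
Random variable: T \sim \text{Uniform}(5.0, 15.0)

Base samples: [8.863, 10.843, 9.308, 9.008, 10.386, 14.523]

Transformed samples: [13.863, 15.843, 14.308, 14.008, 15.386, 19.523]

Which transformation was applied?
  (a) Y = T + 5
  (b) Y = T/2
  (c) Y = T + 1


Checking option (a) Y = T + 5:
  T = 8.863 -> Y = 13.863 ✓
  T = 10.843 -> Y = 15.843 ✓
  T = 9.308 -> Y = 14.308 ✓
All samples match this transformation.

(a) T + 5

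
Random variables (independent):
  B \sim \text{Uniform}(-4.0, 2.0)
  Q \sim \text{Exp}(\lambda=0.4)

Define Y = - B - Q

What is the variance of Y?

For independent RVs: Var(aX + bY) = a²Var(X) + b²Var(Y)
Var(B) = 3
Var(Q) = 6.25
Var(Y) = (-1)²*3 + (-1)²*6.25
= 1*3 + 1*6.25 = 9.25

9.25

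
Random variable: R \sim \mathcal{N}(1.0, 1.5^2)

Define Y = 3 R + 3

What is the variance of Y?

For Y = aR + b: Var(Y) = a² * Var(R)
Var(R) = 1.5^2 = 2.25
Var(Y) = 3² * 2.25 = 9 * 2.25 = 20.25

20.25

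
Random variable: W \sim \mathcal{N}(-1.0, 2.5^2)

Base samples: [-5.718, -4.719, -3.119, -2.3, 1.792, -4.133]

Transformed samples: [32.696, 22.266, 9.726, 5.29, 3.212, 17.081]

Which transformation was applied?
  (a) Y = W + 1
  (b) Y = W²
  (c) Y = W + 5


Checking option (b) Y = W²:
  W = -5.718 -> Y = 32.696 ✓
  W = -4.719 -> Y = 22.266 ✓
  W = -3.119 -> Y = 9.726 ✓
All samples match this transformation.

(b) W²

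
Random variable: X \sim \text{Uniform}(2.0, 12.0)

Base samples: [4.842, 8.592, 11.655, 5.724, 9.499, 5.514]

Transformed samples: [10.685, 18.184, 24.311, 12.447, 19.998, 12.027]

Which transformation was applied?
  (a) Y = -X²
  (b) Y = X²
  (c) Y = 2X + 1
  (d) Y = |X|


Checking option (c) Y = 2X + 1:
  X = 4.842 -> Y = 10.685 ✓
  X = 8.592 -> Y = 18.184 ✓
  X = 11.655 -> Y = 24.311 ✓
All samples match this transformation.

(c) 2X + 1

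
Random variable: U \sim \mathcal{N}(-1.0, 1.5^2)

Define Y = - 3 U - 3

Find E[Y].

For Y = -3U - 3:
E[Y] = -3 * E[U] - 3
E[U] = -1.0 = -1
E[Y] = -3 * (-1) - 3 = 0

0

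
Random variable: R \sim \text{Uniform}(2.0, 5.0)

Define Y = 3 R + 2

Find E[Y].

For Y = 3R + 2:
E[Y] = 3 * E[R] + 2
E[R] = (2 + 5)/2 = 3.5
E[Y] = 3 * 3.5 + 2 = 12.5

12.5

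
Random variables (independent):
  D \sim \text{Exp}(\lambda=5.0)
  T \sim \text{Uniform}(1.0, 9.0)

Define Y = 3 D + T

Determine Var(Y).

For independent RVs: Var(aX + bY) = a²Var(X) + b²Var(Y)
Var(D) = 0.04
Var(T) = 5.3333333
Var(Y) = 3²*0.04 + 1²*5.3333333
= 9*0.04 + 1*5.3333333 = 5.6933333

5.6933333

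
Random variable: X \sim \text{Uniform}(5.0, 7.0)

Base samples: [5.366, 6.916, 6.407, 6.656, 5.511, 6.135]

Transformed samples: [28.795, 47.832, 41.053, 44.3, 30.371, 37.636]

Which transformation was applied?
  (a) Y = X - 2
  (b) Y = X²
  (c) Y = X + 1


Checking option (b) Y = X²:
  X = 5.366 -> Y = 28.795 ✓
  X = 6.916 -> Y = 47.832 ✓
  X = 6.407 -> Y = 41.053 ✓
All samples match this transformation.

(b) X²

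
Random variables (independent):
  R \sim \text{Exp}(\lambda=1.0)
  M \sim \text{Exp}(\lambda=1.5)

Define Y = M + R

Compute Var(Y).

For independent RVs: Var(aX + bY) = a²Var(X) + b²Var(Y)
Var(R) = 1
Var(M) = 0.44444444
Var(Y) = 1²*1 + 1²*0.44444444
= 1*1 + 1*0.44444444 = 1.4444444

1.4444444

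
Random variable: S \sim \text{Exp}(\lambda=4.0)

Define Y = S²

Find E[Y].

Using E[X²] = Var(X) + (E[X])²:
E[S] = 0.25
Var(S) = 1/4.0^2 = 0.0625
E[S²] = 0.0625 + 0.25² = 0.0625 + 0.0625 = 0.125

0.125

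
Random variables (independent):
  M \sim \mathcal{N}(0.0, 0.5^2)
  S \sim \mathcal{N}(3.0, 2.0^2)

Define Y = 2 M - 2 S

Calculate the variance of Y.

For independent RVs: Var(aX + bY) = a²Var(X) + b²Var(Y)
Var(M) = 0.25
Var(S) = 4
Var(Y) = 2²*0.25 + (-2)²*4
= 4*0.25 + 4*4 = 17

17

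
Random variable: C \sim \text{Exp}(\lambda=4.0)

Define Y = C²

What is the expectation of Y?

Using E[X²] = Var(X) + (E[X])²:
E[C] = 0.25
Var(C) = 1/4.0^2 = 0.0625
E[C²] = 0.0625 + 0.25² = 0.0625 + 0.0625 = 0.125

0.125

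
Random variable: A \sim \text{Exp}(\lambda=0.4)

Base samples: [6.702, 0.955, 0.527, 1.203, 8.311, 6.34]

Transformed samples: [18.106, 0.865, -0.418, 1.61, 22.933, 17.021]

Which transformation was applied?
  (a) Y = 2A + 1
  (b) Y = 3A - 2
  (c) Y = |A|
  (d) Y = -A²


Checking option (b) Y = 3A - 2:
  A = 6.702 -> Y = 18.106 ✓
  A = 0.955 -> Y = 0.865 ✓
  A = 0.527 -> Y = -0.418 ✓
All samples match this transformation.

(b) 3A - 2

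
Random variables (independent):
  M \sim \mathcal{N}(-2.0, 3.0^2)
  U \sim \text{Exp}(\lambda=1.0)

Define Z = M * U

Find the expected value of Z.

For independent RVs: E[XY] = E[X]*E[Y]
E[M] = -2
E[U] = 1
E[Z] = -2 * 1 = -2

-2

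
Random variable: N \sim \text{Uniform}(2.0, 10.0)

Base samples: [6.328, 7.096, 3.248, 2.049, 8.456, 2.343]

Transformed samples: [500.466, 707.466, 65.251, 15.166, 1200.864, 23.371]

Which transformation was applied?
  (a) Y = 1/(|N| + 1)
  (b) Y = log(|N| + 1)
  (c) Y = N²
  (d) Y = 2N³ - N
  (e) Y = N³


Checking option (d) Y = 2N³ - N:
  N = 6.328 -> Y = 500.466 ✓
  N = 7.096 -> Y = 707.466 ✓
  N = 3.248 -> Y = 65.251 ✓
All samples match this transformation.

(d) 2N³ - N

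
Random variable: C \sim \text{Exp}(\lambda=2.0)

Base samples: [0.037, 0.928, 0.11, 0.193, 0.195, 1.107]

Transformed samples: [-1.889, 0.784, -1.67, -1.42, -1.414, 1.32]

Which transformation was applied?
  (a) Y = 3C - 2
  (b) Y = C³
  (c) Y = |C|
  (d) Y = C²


Checking option (a) Y = 3C - 2:
  C = 0.037 -> Y = -1.889 ✓
  C = 0.928 -> Y = 0.784 ✓
  C = 0.11 -> Y = -1.67 ✓
All samples match this transformation.

(a) 3C - 2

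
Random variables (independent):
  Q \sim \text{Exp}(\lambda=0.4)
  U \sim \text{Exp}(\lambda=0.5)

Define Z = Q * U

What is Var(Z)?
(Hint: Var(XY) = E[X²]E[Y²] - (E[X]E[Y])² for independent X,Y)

Var(XY) = E[X²]E[Y²] - (E[X]E[Y])²
E[Q] = 2.5, Var(Q) = 6.25
E[U] = 2, Var(U) = 4
E[Q²] = 6.25 + 2.5² = 12.5
E[U²] = 4 + 2² = 8
Var(Z) = 12.5*8 - (2.5*2)²
= 100 - 25 = 75

75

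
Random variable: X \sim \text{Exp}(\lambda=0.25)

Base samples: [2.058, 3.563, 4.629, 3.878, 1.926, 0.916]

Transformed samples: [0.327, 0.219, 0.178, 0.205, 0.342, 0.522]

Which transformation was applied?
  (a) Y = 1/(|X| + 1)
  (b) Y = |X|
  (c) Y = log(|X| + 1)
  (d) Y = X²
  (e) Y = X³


Checking option (a) Y = 1/(|X| + 1):
  X = 2.058 -> Y = 0.327 ✓
  X = 3.563 -> Y = 0.219 ✓
  X = 4.629 -> Y = 0.178 ✓
All samples match this transformation.

(a) 1/(|X| + 1)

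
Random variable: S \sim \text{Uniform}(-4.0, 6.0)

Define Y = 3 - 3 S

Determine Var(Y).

For Y = aS + b: Var(Y) = a² * Var(S)
Var(S) = (6 + 4)^2/12 = 8.3333333
Var(Y) = (-3)² * 8.3333333 = 9 * 8.3333333 = 75

75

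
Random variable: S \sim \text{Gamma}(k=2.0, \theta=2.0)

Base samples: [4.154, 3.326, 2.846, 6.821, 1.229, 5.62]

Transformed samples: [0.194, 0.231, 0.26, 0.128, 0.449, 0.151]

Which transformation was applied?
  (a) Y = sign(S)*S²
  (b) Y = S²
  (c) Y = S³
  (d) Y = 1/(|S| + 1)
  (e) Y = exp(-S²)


Checking option (d) Y = 1/(|S| + 1):
  S = 4.154 -> Y = 0.194 ✓
  S = 3.326 -> Y = 0.231 ✓
  S = 2.846 -> Y = 0.26 ✓
All samples match this transformation.

(d) 1/(|S| + 1)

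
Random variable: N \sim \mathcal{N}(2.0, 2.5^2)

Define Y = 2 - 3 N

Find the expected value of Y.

For Y = -3N + 2:
E[Y] = -3 * E[N] + 2
E[N] = 2.0 = 2
E[Y] = -3 * 2 + 2 = -4

-4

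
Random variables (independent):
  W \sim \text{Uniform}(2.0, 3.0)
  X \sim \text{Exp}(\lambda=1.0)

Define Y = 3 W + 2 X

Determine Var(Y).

For independent RVs: Var(aX + bY) = a²Var(X) + b²Var(Y)
Var(W) = 0.083333333
Var(X) = 1
Var(Y) = 3²*0.083333333 + 2²*1
= 9*0.083333333 + 4*1 = 4.75

4.75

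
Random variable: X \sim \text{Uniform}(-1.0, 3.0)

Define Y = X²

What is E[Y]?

Using E[X²] = Var(X) + (E[X])²:
E[X] = 1
Var(X) = (3 + 1)^2/12 = 1.3333333
E[X²] = 1.3333333 + 1² = 1.3333333 + 1 = 2.3333333

2.3333333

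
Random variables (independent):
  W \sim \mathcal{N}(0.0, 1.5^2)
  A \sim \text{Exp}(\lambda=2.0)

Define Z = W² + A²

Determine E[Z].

E[Z] = E[W²] + E[A²]
E[W²] = Var(W) + E[W]² = 2.25 + 0 = 2.25
E[A²] = Var(A) + E[A]² = 0.25 + 0.25 = 0.5
E[Z] = 2.25 + 0.5 = 2.75

2.75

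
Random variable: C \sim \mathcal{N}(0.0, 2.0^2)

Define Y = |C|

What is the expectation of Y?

For X ~ N(0, 2.0²), E[|X|] = sigma * sqrt(2/pi)
= 2.0 * sqrt(2/pi) = 1.5957691

1.5957691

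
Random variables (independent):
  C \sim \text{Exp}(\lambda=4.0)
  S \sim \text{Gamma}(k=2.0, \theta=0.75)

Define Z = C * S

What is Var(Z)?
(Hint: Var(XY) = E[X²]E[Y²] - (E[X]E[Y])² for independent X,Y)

Var(XY) = E[X²]E[Y²] - (E[X]E[Y])²
E[C] = 0.25, Var(C) = 0.0625
E[S] = 1.5, Var(S) = 1.125
E[C²] = 0.0625 + 0.25² = 0.125
E[S²] = 1.125 + 1.5² = 3.375
Var(Z) = 0.125*3.375 - (0.25*1.5)²
= 0.421875 - 0.140625 = 0.28125

0.28125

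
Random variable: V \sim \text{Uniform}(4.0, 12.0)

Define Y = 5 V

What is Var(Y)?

For Y = aV + b: Var(Y) = a² * Var(V)
Var(V) = (12 - 4)^2/12 = 5.3333333
Var(Y) = 5² * 5.3333333 = 25 * 5.3333333 = 133.33333

133.33333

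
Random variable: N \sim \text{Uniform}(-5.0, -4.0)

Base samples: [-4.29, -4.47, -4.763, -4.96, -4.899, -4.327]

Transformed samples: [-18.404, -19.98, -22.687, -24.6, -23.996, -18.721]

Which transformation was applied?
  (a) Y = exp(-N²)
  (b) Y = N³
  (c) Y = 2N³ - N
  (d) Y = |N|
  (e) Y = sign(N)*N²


Checking option (e) Y = sign(N)*N²:
  N = -4.29 -> Y = -18.404 ✓
  N = -4.47 -> Y = -19.98 ✓
  N = -4.763 -> Y = -22.687 ✓
All samples match this transformation.

(e) sign(N)*N²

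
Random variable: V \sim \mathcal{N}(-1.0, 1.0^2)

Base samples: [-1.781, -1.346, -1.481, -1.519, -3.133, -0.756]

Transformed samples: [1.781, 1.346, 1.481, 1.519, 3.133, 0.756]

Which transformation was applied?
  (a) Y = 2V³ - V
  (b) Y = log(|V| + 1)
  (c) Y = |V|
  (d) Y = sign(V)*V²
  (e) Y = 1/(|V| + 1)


Checking option (c) Y = |V|:
  V = -1.781 -> Y = 1.781 ✓
  V = -1.346 -> Y = 1.346 ✓
  V = -1.481 -> Y = 1.481 ✓
All samples match this transformation.

(c) |V|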